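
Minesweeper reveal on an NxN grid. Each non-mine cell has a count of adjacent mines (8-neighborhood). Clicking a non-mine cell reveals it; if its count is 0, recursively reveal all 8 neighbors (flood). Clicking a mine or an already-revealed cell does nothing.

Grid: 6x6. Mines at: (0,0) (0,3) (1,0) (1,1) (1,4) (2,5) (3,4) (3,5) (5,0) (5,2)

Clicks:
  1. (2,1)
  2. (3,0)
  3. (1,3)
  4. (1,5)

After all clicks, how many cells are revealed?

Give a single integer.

Answer: 14

Derivation:
Click 1 (2,1) count=2: revealed 1 new [(2,1)] -> total=1
Click 2 (3,0) count=0: revealed 11 new [(2,0) (2,2) (2,3) (3,0) (3,1) (3,2) (3,3) (4,0) (4,1) (4,2) (4,3)] -> total=12
Click 3 (1,3) count=2: revealed 1 new [(1,3)] -> total=13
Click 4 (1,5) count=2: revealed 1 new [(1,5)] -> total=14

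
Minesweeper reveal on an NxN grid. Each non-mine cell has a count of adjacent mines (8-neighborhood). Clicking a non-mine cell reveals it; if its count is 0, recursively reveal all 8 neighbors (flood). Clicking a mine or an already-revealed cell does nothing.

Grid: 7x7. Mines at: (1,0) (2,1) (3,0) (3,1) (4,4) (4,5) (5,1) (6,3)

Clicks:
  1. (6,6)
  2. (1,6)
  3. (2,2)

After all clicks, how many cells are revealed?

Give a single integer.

Click 1 (6,6) count=0: revealed 6 new [(5,4) (5,5) (5,6) (6,4) (6,5) (6,6)] -> total=6
Click 2 (1,6) count=0: revealed 22 new [(0,1) (0,2) (0,3) (0,4) (0,5) (0,6) (1,1) (1,2) (1,3) (1,4) (1,5) (1,6) (2,2) (2,3) (2,4) (2,5) (2,6) (3,2) (3,3) (3,4) (3,5) (3,6)] -> total=28
Click 3 (2,2) count=2: revealed 0 new [(none)] -> total=28

Answer: 28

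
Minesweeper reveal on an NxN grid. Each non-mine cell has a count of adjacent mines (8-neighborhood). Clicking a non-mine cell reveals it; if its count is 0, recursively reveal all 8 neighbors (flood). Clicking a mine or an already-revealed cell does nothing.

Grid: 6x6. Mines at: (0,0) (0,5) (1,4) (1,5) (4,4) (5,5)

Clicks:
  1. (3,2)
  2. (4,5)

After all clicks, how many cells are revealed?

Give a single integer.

Click 1 (3,2) count=0: revealed 23 new [(0,1) (0,2) (0,3) (1,0) (1,1) (1,2) (1,3) (2,0) (2,1) (2,2) (2,3) (3,0) (3,1) (3,2) (3,3) (4,0) (4,1) (4,2) (4,3) (5,0) (5,1) (5,2) (5,3)] -> total=23
Click 2 (4,5) count=2: revealed 1 new [(4,5)] -> total=24

Answer: 24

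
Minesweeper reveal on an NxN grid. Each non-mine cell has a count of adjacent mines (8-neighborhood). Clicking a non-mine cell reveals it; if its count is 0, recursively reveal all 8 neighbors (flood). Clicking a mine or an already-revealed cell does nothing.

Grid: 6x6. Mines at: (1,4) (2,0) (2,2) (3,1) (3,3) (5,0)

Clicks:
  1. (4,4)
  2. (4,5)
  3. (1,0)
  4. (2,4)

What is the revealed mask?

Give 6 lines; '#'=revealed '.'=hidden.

Click 1 (4,4) count=1: revealed 1 new [(4,4)] -> total=1
Click 2 (4,5) count=0: revealed 13 new [(2,4) (2,5) (3,4) (3,5) (4,1) (4,2) (4,3) (4,5) (5,1) (5,2) (5,3) (5,4) (5,5)] -> total=14
Click 3 (1,0) count=1: revealed 1 new [(1,0)] -> total=15
Click 4 (2,4) count=2: revealed 0 new [(none)] -> total=15

Answer: ......
#.....
....##
....##
.#####
.#####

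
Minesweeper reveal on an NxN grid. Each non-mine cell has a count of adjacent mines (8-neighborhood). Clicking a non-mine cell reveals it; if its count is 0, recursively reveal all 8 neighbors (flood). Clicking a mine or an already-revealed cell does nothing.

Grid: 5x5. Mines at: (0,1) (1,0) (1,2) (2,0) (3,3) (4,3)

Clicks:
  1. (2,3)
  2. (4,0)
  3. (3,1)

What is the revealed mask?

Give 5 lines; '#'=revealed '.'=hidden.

Click 1 (2,3) count=2: revealed 1 new [(2,3)] -> total=1
Click 2 (4,0) count=0: revealed 6 new [(3,0) (3,1) (3,2) (4,0) (4,1) (4,2)] -> total=7
Click 3 (3,1) count=1: revealed 0 new [(none)] -> total=7

Answer: .....
.....
...#.
###..
###..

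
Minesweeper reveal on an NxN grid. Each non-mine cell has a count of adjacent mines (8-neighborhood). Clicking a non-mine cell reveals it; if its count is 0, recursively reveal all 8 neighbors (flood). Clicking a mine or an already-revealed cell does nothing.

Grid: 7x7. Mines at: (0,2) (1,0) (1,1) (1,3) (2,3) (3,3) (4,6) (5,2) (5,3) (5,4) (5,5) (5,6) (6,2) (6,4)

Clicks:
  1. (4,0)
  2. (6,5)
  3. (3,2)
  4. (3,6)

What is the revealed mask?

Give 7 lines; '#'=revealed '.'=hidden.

Click 1 (4,0) count=0: revealed 13 new [(2,0) (2,1) (2,2) (3,0) (3,1) (3,2) (4,0) (4,1) (4,2) (5,0) (5,1) (6,0) (6,1)] -> total=13
Click 2 (6,5) count=4: revealed 1 new [(6,5)] -> total=14
Click 3 (3,2) count=2: revealed 0 new [(none)] -> total=14
Click 4 (3,6) count=1: revealed 1 new [(3,6)] -> total=15

Answer: .......
.......
###....
###...#
###....
##.....
##...#.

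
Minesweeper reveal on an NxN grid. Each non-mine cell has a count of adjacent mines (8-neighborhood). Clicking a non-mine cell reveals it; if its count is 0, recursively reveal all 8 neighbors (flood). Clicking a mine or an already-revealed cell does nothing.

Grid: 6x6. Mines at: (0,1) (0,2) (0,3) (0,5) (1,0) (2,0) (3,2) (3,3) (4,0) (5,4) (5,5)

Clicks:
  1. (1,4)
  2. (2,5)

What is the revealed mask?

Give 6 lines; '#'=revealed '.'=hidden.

Click 1 (1,4) count=2: revealed 1 new [(1,4)] -> total=1
Click 2 (2,5) count=0: revealed 7 new [(1,5) (2,4) (2,5) (3,4) (3,5) (4,4) (4,5)] -> total=8

Answer: ......
....##
....##
....##
....##
......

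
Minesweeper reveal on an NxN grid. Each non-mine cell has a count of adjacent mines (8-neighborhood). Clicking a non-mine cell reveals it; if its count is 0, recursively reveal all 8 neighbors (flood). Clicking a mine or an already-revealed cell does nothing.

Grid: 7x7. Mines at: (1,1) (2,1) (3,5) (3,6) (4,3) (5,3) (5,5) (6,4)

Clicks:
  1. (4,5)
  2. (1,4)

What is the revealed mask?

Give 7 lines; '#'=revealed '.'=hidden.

Click 1 (4,5) count=3: revealed 1 new [(4,5)] -> total=1
Click 2 (1,4) count=0: revealed 18 new [(0,2) (0,3) (0,4) (0,5) (0,6) (1,2) (1,3) (1,4) (1,5) (1,6) (2,2) (2,3) (2,4) (2,5) (2,6) (3,2) (3,3) (3,4)] -> total=19

Answer: ..#####
..#####
..#####
..###..
.....#.
.......
.......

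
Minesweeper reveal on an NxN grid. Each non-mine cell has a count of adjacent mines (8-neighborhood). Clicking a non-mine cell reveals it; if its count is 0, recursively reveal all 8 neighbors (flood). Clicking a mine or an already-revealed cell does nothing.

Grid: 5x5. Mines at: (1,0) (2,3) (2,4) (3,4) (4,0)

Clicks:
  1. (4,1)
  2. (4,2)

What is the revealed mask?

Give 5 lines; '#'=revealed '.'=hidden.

Answer: .....
.....
.....
.###.
.###.

Derivation:
Click 1 (4,1) count=1: revealed 1 new [(4,1)] -> total=1
Click 2 (4,2) count=0: revealed 5 new [(3,1) (3,2) (3,3) (4,2) (4,3)] -> total=6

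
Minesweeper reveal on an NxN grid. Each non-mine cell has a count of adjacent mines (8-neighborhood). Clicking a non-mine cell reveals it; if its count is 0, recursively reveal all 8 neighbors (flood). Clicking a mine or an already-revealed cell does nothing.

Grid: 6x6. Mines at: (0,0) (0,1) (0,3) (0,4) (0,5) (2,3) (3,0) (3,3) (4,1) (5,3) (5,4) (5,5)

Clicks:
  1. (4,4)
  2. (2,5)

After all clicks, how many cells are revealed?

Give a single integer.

Answer: 8

Derivation:
Click 1 (4,4) count=4: revealed 1 new [(4,4)] -> total=1
Click 2 (2,5) count=0: revealed 7 new [(1,4) (1,5) (2,4) (2,5) (3,4) (3,5) (4,5)] -> total=8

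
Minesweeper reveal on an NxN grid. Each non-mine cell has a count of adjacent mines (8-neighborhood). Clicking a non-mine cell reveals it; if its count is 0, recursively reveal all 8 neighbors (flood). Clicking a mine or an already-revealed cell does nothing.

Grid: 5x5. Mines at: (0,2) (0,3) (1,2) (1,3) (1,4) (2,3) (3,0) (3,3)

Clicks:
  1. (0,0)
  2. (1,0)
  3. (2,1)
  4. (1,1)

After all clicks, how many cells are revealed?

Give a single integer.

Click 1 (0,0) count=0: revealed 6 new [(0,0) (0,1) (1,0) (1,1) (2,0) (2,1)] -> total=6
Click 2 (1,0) count=0: revealed 0 new [(none)] -> total=6
Click 3 (2,1) count=2: revealed 0 new [(none)] -> total=6
Click 4 (1,1) count=2: revealed 0 new [(none)] -> total=6

Answer: 6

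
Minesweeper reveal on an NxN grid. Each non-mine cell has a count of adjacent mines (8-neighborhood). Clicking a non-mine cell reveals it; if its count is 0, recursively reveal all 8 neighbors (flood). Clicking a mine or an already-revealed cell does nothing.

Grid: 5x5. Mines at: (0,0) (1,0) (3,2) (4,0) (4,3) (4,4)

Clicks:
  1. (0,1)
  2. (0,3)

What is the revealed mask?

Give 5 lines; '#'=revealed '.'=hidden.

Click 1 (0,1) count=2: revealed 1 new [(0,1)] -> total=1
Click 2 (0,3) count=0: revealed 13 new [(0,2) (0,3) (0,4) (1,1) (1,2) (1,3) (1,4) (2,1) (2,2) (2,3) (2,4) (3,3) (3,4)] -> total=14

Answer: .####
.####
.####
...##
.....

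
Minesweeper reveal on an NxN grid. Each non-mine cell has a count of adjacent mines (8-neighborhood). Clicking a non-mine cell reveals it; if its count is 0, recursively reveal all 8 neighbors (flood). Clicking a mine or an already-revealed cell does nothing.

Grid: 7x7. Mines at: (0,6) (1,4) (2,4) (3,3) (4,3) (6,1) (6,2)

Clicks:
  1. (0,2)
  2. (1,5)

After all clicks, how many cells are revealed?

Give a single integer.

Click 1 (0,2) count=0: revealed 21 new [(0,0) (0,1) (0,2) (0,3) (1,0) (1,1) (1,2) (1,3) (2,0) (2,1) (2,2) (2,3) (3,0) (3,1) (3,2) (4,0) (4,1) (4,2) (5,0) (5,1) (5,2)] -> total=21
Click 2 (1,5) count=3: revealed 1 new [(1,5)] -> total=22

Answer: 22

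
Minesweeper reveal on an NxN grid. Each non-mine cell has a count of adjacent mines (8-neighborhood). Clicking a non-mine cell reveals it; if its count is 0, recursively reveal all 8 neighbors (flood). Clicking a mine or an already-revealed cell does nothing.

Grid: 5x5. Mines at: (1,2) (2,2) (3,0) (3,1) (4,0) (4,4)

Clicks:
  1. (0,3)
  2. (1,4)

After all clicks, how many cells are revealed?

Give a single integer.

Click 1 (0,3) count=1: revealed 1 new [(0,3)] -> total=1
Click 2 (1,4) count=0: revealed 7 new [(0,4) (1,3) (1,4) (2,3) (2,4) (3,3) (3,4)] -> total=8

Answer: 8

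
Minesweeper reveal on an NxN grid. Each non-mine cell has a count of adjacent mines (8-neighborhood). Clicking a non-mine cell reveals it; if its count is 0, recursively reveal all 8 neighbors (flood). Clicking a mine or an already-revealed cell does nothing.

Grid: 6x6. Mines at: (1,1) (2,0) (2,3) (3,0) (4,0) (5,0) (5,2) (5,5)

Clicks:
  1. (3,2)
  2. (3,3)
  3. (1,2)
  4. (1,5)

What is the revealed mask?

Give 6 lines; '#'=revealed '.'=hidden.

Answer: ..####
..####
....##
..####
....##
......

Derivation:
Click 1 (3,2) count=1: revealed 1 new [(3,2)] -> total=1
Click 2 (3,3) count=1: revealed 1 new [(3,3)] -> total=2
Click 3 (1,2) count=2: revealed 1 new [(1,2)] -> total=3
Click 4 (1,5) count=0: revealed 13 new [(0,2) (0,3) (0,4) (0,5) (1,3) (1,4) (1,5) (2,4) (2,5) (3,4) (3,5) (4,4) (4,5)] -> total=16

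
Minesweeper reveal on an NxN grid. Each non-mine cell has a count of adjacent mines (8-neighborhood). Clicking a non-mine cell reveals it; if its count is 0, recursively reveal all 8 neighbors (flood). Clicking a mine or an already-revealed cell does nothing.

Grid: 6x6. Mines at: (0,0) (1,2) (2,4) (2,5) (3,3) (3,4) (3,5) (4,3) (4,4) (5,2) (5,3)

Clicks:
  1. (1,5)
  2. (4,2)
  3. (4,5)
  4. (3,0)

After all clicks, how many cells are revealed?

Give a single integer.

Answer: 15

Derivation:
Click 1 (1,5) count=2: revealed 1 new [(1,5)] -> total=1
Click 2 (4,2) count=4: revealed 1 new [(4,2)] -> total=2
Click 3 (4,5) count=3: revealed 1 new [(4,5)] -> total=3
Click 4 (3,0) count=0: revealed 12 new [(1,0) (1,1) (2,0) (2,1) (2,2) (3,0) (3,1) (3,2) (4,0) (4,1) (5,0) (5,1)] -> total=15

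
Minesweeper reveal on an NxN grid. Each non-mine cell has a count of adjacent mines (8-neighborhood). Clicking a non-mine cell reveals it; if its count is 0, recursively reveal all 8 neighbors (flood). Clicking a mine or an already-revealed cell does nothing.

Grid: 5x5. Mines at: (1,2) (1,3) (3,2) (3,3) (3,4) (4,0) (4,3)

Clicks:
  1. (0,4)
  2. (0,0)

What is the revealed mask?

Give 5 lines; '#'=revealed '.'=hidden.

Answer: ##..#
##...
##...
##...
.....

Derivation:
Click 1 (0,4) count=1: revealed 1 new [(0,4)] -> total=1
Click 2 (0,0) count=0: revealed 8 new [(0,0) (0,1) (1,0) (1,1) (2,0) (2,1) (3,0) (3,1)] -> total=9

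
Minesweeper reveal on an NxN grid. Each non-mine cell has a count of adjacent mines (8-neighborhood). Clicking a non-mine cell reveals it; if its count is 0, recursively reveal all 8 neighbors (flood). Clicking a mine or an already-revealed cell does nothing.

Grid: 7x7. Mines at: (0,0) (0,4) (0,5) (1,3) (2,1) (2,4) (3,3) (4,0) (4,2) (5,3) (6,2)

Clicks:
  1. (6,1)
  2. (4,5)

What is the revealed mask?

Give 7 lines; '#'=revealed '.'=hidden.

Click 1 (6,1) count=1: revealed 1 new [(6,1)] -> total=1
Click 2 (4,5) count=0: revealed 16 new [(1,5) (1,6) (2,5) (2,6) (3,4) (3,5) (3,6) (4,4) (4,5) (4,6) (5,4) (5,5) (5,6) (6,4) (6,5) (6,6)] -> total=17

Answer: .......
.....##
.....##
....###
....###
....###
.#..###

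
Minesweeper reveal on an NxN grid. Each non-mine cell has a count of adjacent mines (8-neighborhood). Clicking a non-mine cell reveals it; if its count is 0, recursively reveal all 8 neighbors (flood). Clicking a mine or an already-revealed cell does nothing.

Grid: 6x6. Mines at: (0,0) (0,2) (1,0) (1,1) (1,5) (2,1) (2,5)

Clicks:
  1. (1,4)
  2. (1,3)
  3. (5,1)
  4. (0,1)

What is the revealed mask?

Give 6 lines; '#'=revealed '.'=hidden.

Click 1 (1,4) count=2: revealed 1 new [(1,4)] -> total=1
Click 2 (1,3) count=1: revealed 1 new [(1,3)] -> total=2
Click 3 (5,1) count=0: revealed 22 new [(1,2) (2,2) (2,3) (2,4) (3,0) (3,1) (3,2) (3,3) (3,4) (3,5) (4,0) (4,1) (4,2) (4,3) (4,4) (4,5) (5,0) (5,1) (5,2) (5,3) (5,4) (5,5)] -> total=24
Click 4 (0,1) count=4: revealed 1 new [(0,1)] -> total=25

Answer: .#....
..###.
..###.
######
######
######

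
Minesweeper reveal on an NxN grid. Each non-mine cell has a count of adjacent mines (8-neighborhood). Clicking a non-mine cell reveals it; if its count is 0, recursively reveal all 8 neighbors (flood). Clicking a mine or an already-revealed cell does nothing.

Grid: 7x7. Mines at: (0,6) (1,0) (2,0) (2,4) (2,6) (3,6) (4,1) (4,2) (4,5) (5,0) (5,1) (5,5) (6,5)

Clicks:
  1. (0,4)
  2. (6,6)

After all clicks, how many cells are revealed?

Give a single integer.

Click 1 (0,4) count=0: revealed 16 new [(0,1) (0,2) (0,3) (0,4) (0,5) (1,1) (1,2) (1,3) (1,4) (1,5) (2,1) (2,2) (2,3) (3,1) (3,2) (3,3)] -> total=16
Click 2 (6,6) count=2: revealed 1 new [(6,6)] -> total=17

Answer: 17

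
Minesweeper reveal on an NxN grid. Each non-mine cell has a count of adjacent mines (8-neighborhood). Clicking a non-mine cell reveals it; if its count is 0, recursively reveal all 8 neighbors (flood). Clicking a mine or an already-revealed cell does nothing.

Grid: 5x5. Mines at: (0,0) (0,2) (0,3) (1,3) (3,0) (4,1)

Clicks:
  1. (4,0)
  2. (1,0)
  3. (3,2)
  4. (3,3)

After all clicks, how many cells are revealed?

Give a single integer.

Click 1 (4,0) count=2: revealed 1 new [(4,0)] -> total=1
Click 2 (1,0) count=1: revealed 1 new [(1,0)] -> total=2
Click 3 (3,2) count=1: revealed 1 new [(3,2)] -> total=3
Click 4 (3,3) count=0: revealed 8 new [(2,2) (2,3) (2,4) (3,3) (3,4) (4,2) (4,3) (4,4)] -> total=11

Answer: 11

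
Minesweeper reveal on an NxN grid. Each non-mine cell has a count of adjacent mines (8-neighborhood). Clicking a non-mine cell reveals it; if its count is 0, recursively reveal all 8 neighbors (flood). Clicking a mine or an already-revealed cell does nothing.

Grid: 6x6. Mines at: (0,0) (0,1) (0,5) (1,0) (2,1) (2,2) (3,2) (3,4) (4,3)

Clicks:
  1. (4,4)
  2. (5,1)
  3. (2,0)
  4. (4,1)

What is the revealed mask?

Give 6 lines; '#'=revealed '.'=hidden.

Answer: ......
......
#.....
##....
###.#.
###...

Derivation:
Click 1 (4,4) count=2: revealed 1 new [(4,4)] -> total=1
Click 2 (5,1) count=0: revealed 8 new [(3,0) (3,1) (4,0) (4,1) (4,2) (5,0) (5,1) (5,2)] -> total=9
Click 3 (2,0) count=2: revealed 1 new [(2,0)] -> total=10
Click 4 (4,1) count=1: revealed 0 new [(none)] -> total=10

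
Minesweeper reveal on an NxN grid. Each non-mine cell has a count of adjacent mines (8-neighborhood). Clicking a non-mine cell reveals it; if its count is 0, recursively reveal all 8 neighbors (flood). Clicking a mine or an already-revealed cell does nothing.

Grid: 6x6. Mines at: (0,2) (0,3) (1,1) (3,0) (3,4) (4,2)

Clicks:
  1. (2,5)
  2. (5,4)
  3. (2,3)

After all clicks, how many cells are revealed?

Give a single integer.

Answer: 8

Derivation:
Click 1 (2,5) count=1: revealed 1 new [(2,5)] -> total=1
Click 2 (5,4) count=0: revealed 6 new [(4,3) (4,4) (4,5) (5,3) (5,4) (5,5)] -> total=7
Click 3 (2,3) count=1: revealed 1 new [(2,3)] -> total=8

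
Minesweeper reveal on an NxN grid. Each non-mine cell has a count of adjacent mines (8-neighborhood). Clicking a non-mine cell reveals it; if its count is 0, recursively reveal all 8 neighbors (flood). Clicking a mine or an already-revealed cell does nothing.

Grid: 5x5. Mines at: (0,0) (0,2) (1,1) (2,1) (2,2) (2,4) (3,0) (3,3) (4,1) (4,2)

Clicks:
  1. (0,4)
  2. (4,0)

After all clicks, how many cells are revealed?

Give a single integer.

Click 1 (0,4) count=0: revealed 4 new [(0,3) (0,4) (1,3) (1,4)] -> total=4
Click 2 (4,0) count=2: revealed 1 new [(4,0)] -> total=5

Answer: 5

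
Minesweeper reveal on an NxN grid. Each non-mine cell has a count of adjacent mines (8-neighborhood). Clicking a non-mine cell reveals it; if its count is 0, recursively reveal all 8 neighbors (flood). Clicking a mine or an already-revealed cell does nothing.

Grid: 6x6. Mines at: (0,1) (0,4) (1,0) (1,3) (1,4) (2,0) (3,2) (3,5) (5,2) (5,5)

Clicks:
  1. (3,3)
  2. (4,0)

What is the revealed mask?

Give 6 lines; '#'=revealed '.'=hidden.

Answer: ......
......
......
##.#..
##....
##....

Derivation:
Click 1 (3,3) count=1: revealed 1 new [(3,3)] -> total=1
Click 2 (4,0) count=0: revealed 6 new [(3,0) (3,1) (4,0) (4,1) (5,0) (5,1)] -> total=7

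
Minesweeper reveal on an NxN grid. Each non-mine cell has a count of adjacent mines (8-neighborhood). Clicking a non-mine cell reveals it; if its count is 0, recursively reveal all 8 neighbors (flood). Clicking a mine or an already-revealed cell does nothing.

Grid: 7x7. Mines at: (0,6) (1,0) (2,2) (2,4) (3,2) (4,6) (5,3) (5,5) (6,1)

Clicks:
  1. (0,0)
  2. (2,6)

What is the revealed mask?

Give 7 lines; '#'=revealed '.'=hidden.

Click 1 (0,0) count=1: revealed 1 new [(0,0)] -> total=1
Click 2 (2,6) count=0: revealed 6 new [(1,5) (1,6) (2,5) (2,6) (3,5) (3,6)] -> total=7

Answer: #......
.....##
.....##
.....##
.......
.......
.......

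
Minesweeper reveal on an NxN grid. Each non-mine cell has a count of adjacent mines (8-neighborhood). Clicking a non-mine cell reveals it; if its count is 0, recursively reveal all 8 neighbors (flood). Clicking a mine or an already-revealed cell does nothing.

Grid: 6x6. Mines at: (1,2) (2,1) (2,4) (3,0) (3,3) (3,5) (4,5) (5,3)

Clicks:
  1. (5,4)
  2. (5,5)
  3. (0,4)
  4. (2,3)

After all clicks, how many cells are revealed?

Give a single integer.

Answer: 9

Derivation:
Click 1 (5,4) count=2: revealed 1 new [(5,4)] -> total=1
Click 2 (5,5) count=1: revealed 1 new [(5,5)] -> total=2
Click 3 (0,4) count=0: revealed 6 new [(0,3) (0,4) (0,5) (1,3) (1,4) (1,5)] -> total=8
Click 4 (2,3) count=3: revealed 1 new [(2,3)] -> total=9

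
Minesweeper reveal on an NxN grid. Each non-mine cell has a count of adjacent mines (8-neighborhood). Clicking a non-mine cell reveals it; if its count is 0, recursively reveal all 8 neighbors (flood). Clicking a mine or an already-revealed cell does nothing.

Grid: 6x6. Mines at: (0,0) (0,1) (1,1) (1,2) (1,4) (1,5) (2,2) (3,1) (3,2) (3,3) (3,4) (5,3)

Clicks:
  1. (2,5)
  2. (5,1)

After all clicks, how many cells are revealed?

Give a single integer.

Answer: 7

Derivation:
Click 1 (2,5) count=3: revealed 1 new [(2,5)] -> total=1
Click 2 (5,1) count=0: revealed 6 new [(4,0) (4,1) (4,2) (5,0) (5,1) (5,2)] -> total=7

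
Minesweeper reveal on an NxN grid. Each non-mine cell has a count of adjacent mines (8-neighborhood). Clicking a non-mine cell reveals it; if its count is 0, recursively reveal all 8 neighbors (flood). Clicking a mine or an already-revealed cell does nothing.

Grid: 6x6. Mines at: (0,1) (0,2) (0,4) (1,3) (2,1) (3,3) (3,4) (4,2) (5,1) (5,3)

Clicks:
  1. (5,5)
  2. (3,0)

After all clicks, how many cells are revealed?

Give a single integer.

Answer: 5

Derivation:
Click 1 (5,5) count=0: revealed 4 new [(4,4) (4,5) (5,4) (5,5)] -> total=4
Click 2 (3,0) count=1: revealed 1 new [(3,0)] -> total=5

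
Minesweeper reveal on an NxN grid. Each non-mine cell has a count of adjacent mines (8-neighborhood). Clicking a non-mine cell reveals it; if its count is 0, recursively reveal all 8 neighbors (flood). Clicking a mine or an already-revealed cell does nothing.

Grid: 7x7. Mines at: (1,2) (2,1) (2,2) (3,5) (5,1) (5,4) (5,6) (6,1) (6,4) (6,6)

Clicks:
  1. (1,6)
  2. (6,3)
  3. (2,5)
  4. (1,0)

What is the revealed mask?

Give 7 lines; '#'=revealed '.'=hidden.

Click 1 (1,6) count=0: revealed 12 new [(0,3) (0,4) (0,5) (0,6) (1,3) (1,4) (1,5) (1,6) (2,3) (2,4) (2,5) (2,6)] -> total=12
Click 2 (6,3) count=2: revealed 1 new [(6,3)] -> total=13
Click 3 (2,5) count=1: revealed 0 new [(none)] -> total=13
Click 4 (1,0) count=1: revealed 1 new [(1,0)] -> total=14

Answer: ...####
#..####
...####
.......
.......
.......
...#...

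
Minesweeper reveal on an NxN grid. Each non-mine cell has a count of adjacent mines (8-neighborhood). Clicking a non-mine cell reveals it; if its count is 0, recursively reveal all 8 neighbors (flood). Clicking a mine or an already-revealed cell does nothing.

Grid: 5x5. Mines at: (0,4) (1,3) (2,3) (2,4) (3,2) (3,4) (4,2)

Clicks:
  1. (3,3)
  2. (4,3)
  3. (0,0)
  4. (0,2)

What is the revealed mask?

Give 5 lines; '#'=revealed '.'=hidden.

Answer: ###..
###..
###..
##.#.
##.#.

Derivation:
Click 1 (3,3) count=5: revealed 1 new [(3,3)] -> total=1
Click 2 (4,3) count=3: revealed 1 new [(4,3)] -> total=2
Click 3 (0,0) count=0: revealed 13 new [(0,0) (0,1) (0,2) (1,0) (1,1) (1,2) (2,0) (2,1) (2,2) (3,0) (3,1) (4,0) (4,1)] -> total=15
Click 4 (0,2) count=1: revealed 0 new [(none)] -> total=15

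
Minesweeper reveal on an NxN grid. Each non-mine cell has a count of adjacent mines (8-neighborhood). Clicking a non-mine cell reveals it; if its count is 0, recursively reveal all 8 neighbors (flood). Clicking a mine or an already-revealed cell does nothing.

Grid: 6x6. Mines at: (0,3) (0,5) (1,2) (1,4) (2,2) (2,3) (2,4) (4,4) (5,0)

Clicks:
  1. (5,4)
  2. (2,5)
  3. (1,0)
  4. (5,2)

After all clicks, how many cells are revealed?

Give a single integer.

Answer: 19

Derivation:
Click 1 (5,4) count=1: revealed 1 new [(5,4)] -> total=1
Click 2 (2,5) count=2: revealed 1 new [(2,5)] -> total=2
Click 3 (1,0) count=0: revealed 10 new [(0,0) (0,1) (1,0) (1,1) (2,0) (2,1) (3,0) (3,1) (4,0) (4,1)] -> total=12
Click 4 (5,2) count=0: revealed 7 new [(3,2) (3,3) (4,2) (4,3) (5,1) (5,2) (5,3)] -> total=19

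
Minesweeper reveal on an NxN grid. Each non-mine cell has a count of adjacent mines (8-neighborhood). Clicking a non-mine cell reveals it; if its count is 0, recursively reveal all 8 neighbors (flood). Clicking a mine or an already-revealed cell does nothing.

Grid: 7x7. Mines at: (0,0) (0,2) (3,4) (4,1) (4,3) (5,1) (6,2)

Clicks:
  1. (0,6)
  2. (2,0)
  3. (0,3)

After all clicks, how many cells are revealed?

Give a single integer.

Click 1 (0,6) count=0: revealed 25 new [(0,3) (0,4) (0,5) (0,6) (1,3) (1,4) (1,5) (1,6) (2,3) (2,4) (2,5) (2,6) (3,5) (3,6) (4,4) (4,5) (4,6) (5,3) (5,4) (5,5) (5,6) (6,3) (6,4) (6,5) (6,6)] -> total=25
Click 2 (2,0) count=0: revealed 10 new [(1,0) (1,1) (1,2) (2,0) (2,1) (2,2) (3,0) (3,1) (3,2) (3,3)] -> total=35
Click 3 (0,3) count=1: revealed 0 new [(none)] -> total=35

Answer: 35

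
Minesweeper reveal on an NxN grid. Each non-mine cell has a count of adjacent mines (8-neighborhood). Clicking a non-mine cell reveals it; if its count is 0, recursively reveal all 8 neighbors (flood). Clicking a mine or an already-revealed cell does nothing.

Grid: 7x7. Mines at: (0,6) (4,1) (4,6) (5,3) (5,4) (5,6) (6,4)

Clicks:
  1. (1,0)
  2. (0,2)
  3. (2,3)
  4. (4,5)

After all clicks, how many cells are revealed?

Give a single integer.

Click 1 (1,0) count=0: revealed 31 new [(0,0) (0,1) (0,2) (0,3) (0,4) (0,5) (1,0) (1,1) (1,2) (1,3) (1,4) (1,5) (1,6) (2,0) (2,1) (2,2) (2,3) (2,4) (2,5) (2,6) (3,0) (3,1) (3,2) (3,3) (3,4) (3,5) (3,6) (4,2) (4,3) (4,4) (4,5)] -> total=31
Click 2 (0,2) count=0: revealed 0 new [(none)] -> total=31
Click 3 (2,3) count=0: revealed 0 new [(none)] -> total=31
Click 4 (4,5) count=3: revealed 0 new [(none)] -> total=31

Answer: 31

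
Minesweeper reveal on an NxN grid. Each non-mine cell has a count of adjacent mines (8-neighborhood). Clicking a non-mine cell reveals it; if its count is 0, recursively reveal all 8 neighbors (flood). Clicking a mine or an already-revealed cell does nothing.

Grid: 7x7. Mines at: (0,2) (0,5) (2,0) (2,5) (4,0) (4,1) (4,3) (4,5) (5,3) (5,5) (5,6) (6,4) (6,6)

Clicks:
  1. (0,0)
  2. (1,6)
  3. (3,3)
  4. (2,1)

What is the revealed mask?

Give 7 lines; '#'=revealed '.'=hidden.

Answer: ##.....
##....#
.#.....
...#...
.......
.......
.......

Derivation:
Click 1 (0,0) count=0: revealed 4 new [(0,0) (0,1) (1,0) (1,1)] -> total=4
Click 2 (1,6) count=2: revealed 1 new [(1,6)] -> total=5
Click 3 (3,3) count=1: revealed 1 new [(3,3)] -> total=6
Click 4 (2,1) count=1: revealed 1 new [(2,1)] -> total=7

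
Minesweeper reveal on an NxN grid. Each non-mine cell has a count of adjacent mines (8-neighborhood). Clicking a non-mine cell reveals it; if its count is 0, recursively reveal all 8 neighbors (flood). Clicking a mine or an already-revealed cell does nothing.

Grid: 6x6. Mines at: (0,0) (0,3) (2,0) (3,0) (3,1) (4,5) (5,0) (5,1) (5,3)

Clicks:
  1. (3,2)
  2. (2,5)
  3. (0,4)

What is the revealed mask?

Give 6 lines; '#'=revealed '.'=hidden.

Click 1 (3,2) count=1: revealed 1 new [(3,2)] -> total=1
Click 2 (2,5) count=0: revealed 16 new [(0,4) (0,5) (1,2) (1,3) (1,4) (1,5) (2,2) (2,3) (2,4) (2,5) (3,3) (3,4) (3,5) (4,2) (4,3) (4,4)] -> total=17
Click 3 (0,4) count=1: revealed 0 new [(none)] -> total=17

Answer: ....##
..####
..####
..####
..###.
......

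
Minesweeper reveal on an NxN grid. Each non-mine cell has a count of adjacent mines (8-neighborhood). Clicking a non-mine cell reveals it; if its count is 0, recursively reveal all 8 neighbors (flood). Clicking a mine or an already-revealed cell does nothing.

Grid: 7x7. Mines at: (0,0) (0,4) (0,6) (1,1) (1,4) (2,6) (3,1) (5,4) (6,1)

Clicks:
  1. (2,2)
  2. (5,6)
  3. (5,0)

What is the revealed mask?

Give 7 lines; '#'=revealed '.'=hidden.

Click 1 (2,2) count=2: revealed 1 new [(2,2)] -> total=1
Click 2 (5,6) count=0: revealed 8 new [(3,5) (3,6) (4,5) (4,6) (5,5) (5,6) (6,5) (6,6)] -> total=9
Click 3 (5,0) count=1: revealed 1 new [(5,0)] -> total=10

Answer: .......
.......
..#....
.....##
.....##
#....##
.....##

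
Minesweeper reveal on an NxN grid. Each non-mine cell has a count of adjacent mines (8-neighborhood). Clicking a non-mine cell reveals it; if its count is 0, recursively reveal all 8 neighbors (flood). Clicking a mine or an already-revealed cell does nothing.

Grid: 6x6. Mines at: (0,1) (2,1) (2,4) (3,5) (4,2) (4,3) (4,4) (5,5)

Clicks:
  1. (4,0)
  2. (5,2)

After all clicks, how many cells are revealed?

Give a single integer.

Answer: 7

Derivation:
Click 1 (4,0) count=0: revealed 6 new [(3,0) (3,1) (4,0) (4,1) (5,0) (5,1)] -> total=6
Click 2 (5,2) count=2: revealed 1 new [(5,2)] -> total=7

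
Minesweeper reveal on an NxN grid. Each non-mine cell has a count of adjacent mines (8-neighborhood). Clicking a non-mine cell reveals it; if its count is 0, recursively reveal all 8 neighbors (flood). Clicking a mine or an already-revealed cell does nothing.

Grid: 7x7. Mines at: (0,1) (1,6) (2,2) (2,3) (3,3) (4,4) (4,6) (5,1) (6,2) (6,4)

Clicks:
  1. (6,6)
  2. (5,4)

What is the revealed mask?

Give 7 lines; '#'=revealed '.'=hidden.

Click 1 (6,6) count=0: revealed 4 new [(5,5) (5,6) (6,5) (6,6)] -> total=4
Click 2 (5,4) count=2: revealed 1 new [(5,4)] -> total=5

Answer: .......
.......
.......
.......
.......
....###
.....##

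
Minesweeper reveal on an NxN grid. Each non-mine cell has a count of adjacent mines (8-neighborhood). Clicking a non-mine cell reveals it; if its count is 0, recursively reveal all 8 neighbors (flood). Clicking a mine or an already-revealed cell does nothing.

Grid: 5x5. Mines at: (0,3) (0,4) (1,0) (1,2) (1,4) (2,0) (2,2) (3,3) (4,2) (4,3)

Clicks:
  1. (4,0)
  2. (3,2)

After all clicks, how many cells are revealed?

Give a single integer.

Answer: 5

Derivation:
Click 1 (4,0) count=0: revealed 4 new [(3,0) (3,1) (4,0) (4,1)] -> total=4
Click 2 (3,2) count=4: revealed 1 new [(3,2)] -> total=5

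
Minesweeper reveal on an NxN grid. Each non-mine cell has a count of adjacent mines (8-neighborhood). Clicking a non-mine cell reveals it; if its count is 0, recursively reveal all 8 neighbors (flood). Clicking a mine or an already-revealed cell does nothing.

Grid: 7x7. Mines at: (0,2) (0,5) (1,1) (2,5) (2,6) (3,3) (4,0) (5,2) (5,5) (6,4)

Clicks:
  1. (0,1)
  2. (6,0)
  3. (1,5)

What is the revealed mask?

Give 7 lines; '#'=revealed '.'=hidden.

Answer: .#.....
.....#.
.......
.......
.......
##.....
##.....

Derivation:
Click 1 (0,1) count=2: revealed 1 new [(0,1)] -> total=1
Click 2 (6,0) count=0: revealed 4 new [(5,0) (5,1) (6,0) (6,1)] -> total=5
Click 3 (1,5) count=3: revealed 1 new [(1,5)] -> total=6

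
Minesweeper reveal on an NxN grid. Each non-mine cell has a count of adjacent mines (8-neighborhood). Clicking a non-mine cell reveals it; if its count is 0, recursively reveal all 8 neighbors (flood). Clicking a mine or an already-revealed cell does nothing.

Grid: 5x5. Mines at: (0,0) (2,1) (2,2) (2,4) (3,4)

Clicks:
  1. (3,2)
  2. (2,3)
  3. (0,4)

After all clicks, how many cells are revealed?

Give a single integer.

Answer: 10

Derivation:
Click 1 (3,2) count=2: revealed 1 new [(3,2)] -> total=1
Click 2 (2,3) count=3: revealed 1 new [(2,3)] -> total=2
Click 3 (0,4) count=0: revealed 8 new [(0,1) (0,2) (0,3) (0,4) (1,1) (1,2) (1,3) (1,4)] -> total=10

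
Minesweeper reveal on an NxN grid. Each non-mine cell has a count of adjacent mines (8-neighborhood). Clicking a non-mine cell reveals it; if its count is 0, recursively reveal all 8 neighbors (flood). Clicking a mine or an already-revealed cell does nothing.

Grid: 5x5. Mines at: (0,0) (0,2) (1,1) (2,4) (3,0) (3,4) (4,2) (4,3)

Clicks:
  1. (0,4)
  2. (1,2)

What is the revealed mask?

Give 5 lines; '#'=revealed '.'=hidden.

Answer: ...##
..###
.....
.....
.....

Derivation:
Click 1 (0,4) count=0: revealed 4 new [(0,3) (0,4) (1,3) (1,4)] -> total=4
Click 2 (1,2) count=2: revealed 1 new [(1,2)] -> total=5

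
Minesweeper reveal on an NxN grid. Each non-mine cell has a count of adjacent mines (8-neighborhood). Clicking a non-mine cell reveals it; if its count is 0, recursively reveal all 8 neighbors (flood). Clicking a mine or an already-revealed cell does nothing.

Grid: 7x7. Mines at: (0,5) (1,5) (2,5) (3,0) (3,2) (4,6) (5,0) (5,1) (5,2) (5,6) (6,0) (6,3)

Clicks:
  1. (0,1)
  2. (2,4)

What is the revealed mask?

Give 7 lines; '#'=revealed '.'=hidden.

Click 1 (0,1) count=0: revealed 15 new [(0,0) (0,1) (0,2) (0,3) (0,4) (1,0) (1,1) (1,2) (1,3) (1,4) (2,0) (2,1) (2,2) (2,3) (2,4)] -> total=15
Click 2 (2,4) count=2: revealed 0 new [(none)] -> total=15

Answer: #####..
#####..
#####..
.......
.......
.......
.......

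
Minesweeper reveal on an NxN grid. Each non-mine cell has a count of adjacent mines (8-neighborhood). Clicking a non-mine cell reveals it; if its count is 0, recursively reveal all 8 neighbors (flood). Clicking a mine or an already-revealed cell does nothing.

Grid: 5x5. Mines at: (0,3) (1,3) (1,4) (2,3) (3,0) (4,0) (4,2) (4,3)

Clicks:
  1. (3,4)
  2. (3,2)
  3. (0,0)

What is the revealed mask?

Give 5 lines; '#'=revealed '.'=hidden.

Click 1 (3,4) count=2: revealed 1 new [(3,4)] -> total=1
Click 2 (3,2) count=3: revealed 1 new [(3,2)] -> total=2
Click 3 (0,0) count=0: revealed 9 new [(0,0) (0,1) (0,2) (1,0) (1,1) (1,2) (2,0) (2,1) (2,2)] -> total=11

Answer: ###..
###..
###..
..#.#
.....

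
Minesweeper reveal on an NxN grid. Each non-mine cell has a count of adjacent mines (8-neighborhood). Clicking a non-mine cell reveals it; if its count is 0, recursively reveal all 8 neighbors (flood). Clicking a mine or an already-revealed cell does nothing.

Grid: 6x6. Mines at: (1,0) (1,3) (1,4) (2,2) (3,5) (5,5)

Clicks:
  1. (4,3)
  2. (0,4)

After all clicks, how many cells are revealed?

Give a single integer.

Click 1 (4,3) count=0: revealed 17 new [(2,0) (2,1) (3,0) (3,1) (3,2) (3,3) (3,4) (4,0) (4,1) (4,2) (4,3) (4,4) (5,0) (5,1) (5,2) (5,3) (5,4)] -> total=17
Click 2 (0,4) count=2: revealed 1 new [(0,4)] -> total=18

Answer: 18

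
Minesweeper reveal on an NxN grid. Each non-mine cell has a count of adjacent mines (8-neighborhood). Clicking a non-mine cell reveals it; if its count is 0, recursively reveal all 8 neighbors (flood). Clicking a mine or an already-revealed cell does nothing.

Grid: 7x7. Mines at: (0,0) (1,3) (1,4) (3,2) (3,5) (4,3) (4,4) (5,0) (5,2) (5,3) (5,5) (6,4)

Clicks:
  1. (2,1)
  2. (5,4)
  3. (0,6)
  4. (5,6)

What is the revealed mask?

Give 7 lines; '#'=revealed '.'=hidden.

Answer: .....##
.....##
.#...##
.......
.......
....#.#
.......

Derivation:
Click 1 (2,1) count=1: revealed 1 new [(2,1)] -> total=1
Click 2 (5,4) count=5: revealed 1 new [(5,4)] -> total=2
Click 3 (0,6) count=0: revealed 6 new [(0,5) (0,6) (1,5) (1,6) (2,5) (2,6)] -> total=8
Click 4 (5,6) count=1: revealed 1 new [(5,6)] -> total=9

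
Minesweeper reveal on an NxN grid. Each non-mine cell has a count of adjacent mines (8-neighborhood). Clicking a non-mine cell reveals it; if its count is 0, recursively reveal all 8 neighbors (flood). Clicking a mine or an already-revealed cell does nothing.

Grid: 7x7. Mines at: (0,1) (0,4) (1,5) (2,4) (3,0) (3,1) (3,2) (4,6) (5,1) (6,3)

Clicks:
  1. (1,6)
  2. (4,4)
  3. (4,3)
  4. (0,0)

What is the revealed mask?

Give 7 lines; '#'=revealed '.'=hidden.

Click 1 (1,6) count=1: revealed 1 new [(1,6)] -> total=1
Click 2 (4,4) count=0: revealed 9 new [(3,3) (3,4) (3,5) (4,3) (4,4) (4,5) (5,3) (5,4) (5,5)] -> total=10
Click 3 (4,3) count=1: revealed 0 new [(none)] -> total=10
Click 4 (0,0) count=1: revealed 1 new [(0,0)] -> total=11

Answer: #......
......#
.......
...###.
...###.
...###.
.......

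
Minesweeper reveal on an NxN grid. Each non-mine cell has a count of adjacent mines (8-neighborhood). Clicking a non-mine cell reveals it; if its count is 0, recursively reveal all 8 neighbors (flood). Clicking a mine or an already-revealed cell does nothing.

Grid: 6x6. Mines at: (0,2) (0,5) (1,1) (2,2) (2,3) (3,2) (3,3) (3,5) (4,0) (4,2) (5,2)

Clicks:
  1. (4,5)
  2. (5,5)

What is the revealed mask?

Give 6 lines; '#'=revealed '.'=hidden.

Answer: ......
......
......
......
...###
...###

Derivation:
Click 1 (4,5) count=1: revealed 1 new [(4,5)] -> total=1
Click 2 (5,5) count=0: revealed 5 new [(4,3) (4,4) (5,3) (5,4) (5,5)] -> total=6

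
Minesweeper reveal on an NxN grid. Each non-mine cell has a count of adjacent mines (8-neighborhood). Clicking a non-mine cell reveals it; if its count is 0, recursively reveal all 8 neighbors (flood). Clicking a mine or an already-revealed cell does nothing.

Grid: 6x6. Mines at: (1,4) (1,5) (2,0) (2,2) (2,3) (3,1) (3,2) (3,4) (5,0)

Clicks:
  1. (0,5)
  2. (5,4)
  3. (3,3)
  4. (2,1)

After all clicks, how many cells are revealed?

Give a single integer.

Click 1 (0,5) count=2: revealed 1 new [(0,5)] -> total=1
Click 2 (5,4) count=0: revealed 10 new [(4,1) (4,2) (4,3) (4,4) (4,5) (5,1) (5,2) (5,3) (5,4) (5,5)] -> total=11
Click 3 (3,3) count=4: revealed 1 new [(3,3)] -> total=12
Click 4 (2,1) count=4: revealed 1 new [(2,1)] -> total=13

Answer: 13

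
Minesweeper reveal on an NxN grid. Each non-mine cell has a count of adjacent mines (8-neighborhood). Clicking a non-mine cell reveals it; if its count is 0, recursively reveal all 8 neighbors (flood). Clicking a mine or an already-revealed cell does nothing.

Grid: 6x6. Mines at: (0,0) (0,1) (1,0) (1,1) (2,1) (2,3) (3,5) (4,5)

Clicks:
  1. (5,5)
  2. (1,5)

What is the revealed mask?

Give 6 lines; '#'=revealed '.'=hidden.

Click 1 (5,5) count=1: revealed 1 new [(5,5)] -> total=1
Click 2 (1,5) count=0: revealed 10 new [(0,2) (0,3) (0,4) (0,5) (1,2) (1,3) (1,4) (1,5) (2,4) (2,5)] -> total=11

Answer: ..####
..####
....##
......
......
.....#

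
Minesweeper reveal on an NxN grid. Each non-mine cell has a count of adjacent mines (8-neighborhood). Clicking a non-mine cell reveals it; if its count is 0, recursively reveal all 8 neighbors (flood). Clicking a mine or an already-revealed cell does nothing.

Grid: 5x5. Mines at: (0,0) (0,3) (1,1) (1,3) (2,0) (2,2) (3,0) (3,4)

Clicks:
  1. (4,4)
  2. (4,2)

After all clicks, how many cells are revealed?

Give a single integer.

Answer: 7

Derivation:
Click 1 (4,4) count=1: revealed 1 new [(4,4)] -> total=1
Click 2 (4,2) count=0: revealed 6 new [(3,1) (3,2) (3,3) (4,1) (4,2) (4,3)] -> total=7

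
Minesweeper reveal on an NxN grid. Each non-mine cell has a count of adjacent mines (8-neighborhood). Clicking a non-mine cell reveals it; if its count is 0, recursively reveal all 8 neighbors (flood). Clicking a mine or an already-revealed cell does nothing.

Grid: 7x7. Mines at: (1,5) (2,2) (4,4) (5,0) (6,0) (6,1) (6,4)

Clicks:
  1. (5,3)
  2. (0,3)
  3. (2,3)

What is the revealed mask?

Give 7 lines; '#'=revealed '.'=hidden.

Answer: #####..
#####..
##.#...
##.....
##.....
...#...
.......

Derivation:
Click 1 (5,3) count=2: revealed 1 new [(5,3)] -> total=1
Click 2 (0,3) count=0: revealed 16 new [(0,0) (0,1) (0,2) (0,3) (0,4) (1,0) (1,1) (1,2) (1,3) (1,4) (2,0) (2,1) (3,0) (3,1) (4,0) (4,1)] -> total=17
Click 3 (2,3) count=1: revealed 1 new [(2,3)] -> total=18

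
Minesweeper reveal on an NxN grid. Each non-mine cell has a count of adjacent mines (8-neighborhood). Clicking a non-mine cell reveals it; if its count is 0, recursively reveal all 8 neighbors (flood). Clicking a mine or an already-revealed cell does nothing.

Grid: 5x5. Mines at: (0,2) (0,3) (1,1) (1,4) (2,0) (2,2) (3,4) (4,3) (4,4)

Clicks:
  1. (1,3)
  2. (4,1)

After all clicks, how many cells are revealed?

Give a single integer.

Answer: 7

Derivation:
Click 1 (1,3) count=4: revealed 1 new [(1,3)] -> total=1
Click 2 (4,1) count=0: revealed 6 new [(3,0) (3,1) (3,2) (4,0) (4,1) (4,2)] -> total=7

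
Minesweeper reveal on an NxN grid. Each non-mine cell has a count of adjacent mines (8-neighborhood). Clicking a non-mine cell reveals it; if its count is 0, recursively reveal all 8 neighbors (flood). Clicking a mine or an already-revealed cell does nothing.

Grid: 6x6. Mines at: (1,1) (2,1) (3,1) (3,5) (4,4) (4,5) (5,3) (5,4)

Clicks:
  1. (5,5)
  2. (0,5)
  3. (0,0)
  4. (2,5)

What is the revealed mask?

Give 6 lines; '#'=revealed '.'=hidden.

Click 1 (5,5) count=3: revealed 1 new [(5,5)] -> total=1
Click 2 (0,5) count=0: revealed 15 new [(0,2) (0,3) (0,4) (0,5) (1,2) (1,3) (1,4) (1,5) (2,2) (2,3) (2,4) (2,5) (3,2) (3,3) (3,4)] -> total=16
Click 3 (0,0) count=1: revealed 1 new [(0,0)] -> total=17
Click 4 (2,5) count=1: revealed 0 new [(none)] -> total=17

Answer: #.####
..####
..####
..###.
......
.....#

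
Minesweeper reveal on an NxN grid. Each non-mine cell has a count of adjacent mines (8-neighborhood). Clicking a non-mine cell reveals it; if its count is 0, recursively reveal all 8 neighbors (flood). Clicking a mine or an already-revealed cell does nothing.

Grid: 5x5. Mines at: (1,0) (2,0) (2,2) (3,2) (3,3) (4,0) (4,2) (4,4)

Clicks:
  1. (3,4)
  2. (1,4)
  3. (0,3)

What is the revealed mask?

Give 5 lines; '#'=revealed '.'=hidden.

Click 1 (3,4) count=2: revealed 1 new [(3,4)] -> total=1
Click 2 (1,4) count=0: revealed 10 new [(0,1) (0,2) (0,3) (0,4) (1,1) (1,2) (1,3) (1,4) (2,3) (2,4)] -> total=11
Click 3 (0,3) count=0: revealed 0 new [(none)] -> total=11

Answer: .####
.####
...##
....#
.....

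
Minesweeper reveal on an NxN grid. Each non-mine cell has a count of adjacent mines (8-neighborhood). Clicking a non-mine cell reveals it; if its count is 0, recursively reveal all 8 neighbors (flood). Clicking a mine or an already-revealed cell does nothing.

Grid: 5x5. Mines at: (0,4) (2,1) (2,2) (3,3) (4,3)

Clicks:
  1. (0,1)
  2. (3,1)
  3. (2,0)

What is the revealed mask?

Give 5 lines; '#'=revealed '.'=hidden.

Answer: ####.
####.
#....
.#...
.....

Derivation:
Click 1 (0,1) count=0: revealed 8 new [(0,0) (0,1) (0,2) (0,3) (1,0) (1,1) (1,2) (1,3)] -> total=8
Click 2 (3,1) count=2: revealed 1 new [(3,1)] -> total=9
Click 3 (2,0) count=1: revealed 1 new [(2,0)] -> total=10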